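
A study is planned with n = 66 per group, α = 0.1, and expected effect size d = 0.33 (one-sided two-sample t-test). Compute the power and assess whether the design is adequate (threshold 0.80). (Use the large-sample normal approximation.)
Power ≈ 0.73; the study is underpowered (power < 0.80)

Power calculation (two-sample t-test, normal approximation):
z_β = d · √(n/2) - z_α
z_β = 0.33 · √(66/2) - 1.282
z_β = 0.33 · 5.745 - 1.282
z_β = 0.614

Power = Φ(z_β) = Φ(0.614) ≈ 0.730

Effect size d = 0.33 is small by Cohen's convention (0.2/0.5/0.8).

Threshold: power ≥ 0.80 is conventionally adequate.
Power ≈ 0.73 → the study is underpowered (power < 0.80).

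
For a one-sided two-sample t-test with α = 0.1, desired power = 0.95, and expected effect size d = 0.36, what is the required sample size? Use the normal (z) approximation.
n = 133 per group

Sample size formula (two-sample t-test, normal approximation):
n = 2 · ((z_α + z_β) / d)²

z_α = 1.282 (for α = 0.1, one-sided)
z_β = 1.645 (for power = 0.95)
d = 0.36

n = 2 · ((1.282 + 1.645) / 0.36)²
n = 2 · (8.131)²
n ≈ 132.23
Round up to the next whole number: n = 133 per group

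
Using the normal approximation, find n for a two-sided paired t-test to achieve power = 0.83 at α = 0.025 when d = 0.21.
n = 232 pairs

Sample size formula (paired t-test, normal approximation):
n = ((z_{α/2} + z_β) / d)²

z_{α/2} = 2.241 (for α = 0.025, two-sided)
z_β = 0.954 (for power = 0.83)
d = 0.21

n = ((2.241 + 0.954) / 0.21)²
n = (15.214)²
n ≈ 231.47
Round up to the next whole number: n = 232 pairs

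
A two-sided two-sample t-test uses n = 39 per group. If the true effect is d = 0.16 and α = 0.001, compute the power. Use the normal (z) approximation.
Power ≈ 0.00

Power calculation (two-sample t-test, normal approximation):
z_β = d · √(n/2) - z_{α/2}
z_β = 0.16 · √(39/2) - 3.291
z_β = 0.16 · 4.416 - 3.291
z_β = -2.584

Power = Φ(z_β) = Φ(-2.584) ≈ 0.005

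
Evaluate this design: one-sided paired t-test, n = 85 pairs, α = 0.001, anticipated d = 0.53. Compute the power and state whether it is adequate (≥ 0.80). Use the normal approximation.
Power ≈ 0.96; the study is adequately powered (power ≥ 0.80)

Power calculation (paired t-test, normal approximation):
z_β = d · √n - z_α
z_β = 0.53 · √85 - 3.090
z_β = 0.53 · 9.220 - 3.090
z_β = 1.796

Power = Φ(z_β) = Φ(1.796) ≈ 0.964

Effect size d = 0.53 is medium by Cohen's convention (0.2/0.5/0.8).

Threshold: power ≥ 0.80 is conventionally adequate.
Power ≈ 0.96 → the study is adequately powered (power ≥ 0.80).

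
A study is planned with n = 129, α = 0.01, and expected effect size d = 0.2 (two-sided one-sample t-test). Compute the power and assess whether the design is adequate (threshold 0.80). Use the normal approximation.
Power ≈ 0.38; the study is underpowered (power < 0.80)

Power calculation (one-sample t-test, normal approximation):
z_β = d · √n - z_{α/2}
z_β = 0.2 · √129 - 2.576
z_β = 0.2 · 11.358 - 2.576
z_β = -0.304

Power = Φ(z_β) = Φ(-0.304) ≈ 0.380

Effect size d = 0.2 is small by Cohen's convention (0.2/0.5/0.8).

Threshold: power ≥ 0.80 is conventionally adequate.
Power ≈ 0.38 → the study is underpowered (power < 0.80).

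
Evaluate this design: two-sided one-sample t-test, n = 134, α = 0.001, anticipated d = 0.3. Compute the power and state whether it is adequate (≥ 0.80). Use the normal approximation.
Power ≈ 0.57; the study is underpowered (power < 0.80)

Power calculation (one-sample t-test, normal approximation):
z_β = d · √n - z_{α/2}
z_β = 0.3 · √134 - 3.291
z_β = 0.3 · 11.576 - 3.291
z_β = 0.182

Power = Φ(z_β) = Φ(0.182) ≈ 0.572

Effect size d = 0.3 is small by Cohen's convention (0.2/0.5/0.8).

Threshold: power ≥ 0.80 is conventionally adequate.
Power ≈ 0.57 → the study is underpowered (power < 0.80).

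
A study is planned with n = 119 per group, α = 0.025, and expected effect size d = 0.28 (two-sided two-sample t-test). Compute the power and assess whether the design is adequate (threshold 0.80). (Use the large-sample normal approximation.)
Power ≈ 0.47; the study is underpowered (power < 0.80)

Power calculation (two-sample t-test, normal approximation):
z_β = d · √(n/2) - z_{α/2}
z_β = 0.28 · √(119/2) - 2.241
z_β = 0.28 · 7.714 - 2.241
z_β = -0.082

Power = Φ(z_β) = Φ(-0.082) ≈ 0.467

Effect size d = 0.28 is small by Cohen's convention (0.2/0.5/0.8).

Threshold: power ≥ 0.80 is conventionally adequate.
Power ≈ 0.47 → the study is underpowered (power < 0.80).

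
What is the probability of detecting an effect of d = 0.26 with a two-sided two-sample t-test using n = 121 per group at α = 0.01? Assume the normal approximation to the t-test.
Power ≈ 0.29

Power calculation (two-sample t-test, normal approximation):
z_β = d · √(n/2) - z_{α/2}
z_β = 0.26 · √(121/2) - 2.576
z_β = 0.26 · 7.778 - 2.576
z_β = -0.554

Power = Φ(z_β) = Φ(-0.554) ≈ 0.290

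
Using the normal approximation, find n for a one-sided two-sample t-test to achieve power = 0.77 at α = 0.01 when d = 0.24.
n = 327 per group

Sample size formula (two-sample t-test, normal approximation):
n = 2 · ((z_α + z_β) / d)²

z_α = 2.326 (for α = 0.01, one-sided)
z_β = 0.739 (for power = 0.77)
d = 0.24

n = 2 · ((2.326 + 0.739) / 0.24)²
n = 2 · (12.771)²
n ≈ 326.20
Round up to the next whole number: n = 327 per group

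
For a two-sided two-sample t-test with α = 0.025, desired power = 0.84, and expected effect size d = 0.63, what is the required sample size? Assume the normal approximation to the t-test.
n = 53 per group

Sample size formula (two-sample t-test, normal approximation):
n = 2 · ((z_{α/2} + z_β) / d)²

z_{α/2} = 2.241 (for α = 0.025, two-sided)
z_β = 0.994 (for power = 0.84)
d = 0.63

n = 2 · ((2.241 + 0.994) / 0.63)²
n = 2 · (5.135)²
n ≈ 52.74
Round up to the next whole number: n = 53 per group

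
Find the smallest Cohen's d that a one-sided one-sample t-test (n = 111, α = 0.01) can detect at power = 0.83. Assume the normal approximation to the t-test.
d ≈ 0.31

Minimum detectable effect (one-sample t-test, normal approximation):
d = (z_α + z_β) / √n
d = (2.326 + 0.954) / √111
d = 3.281 / 10.536
d ≈ 0.31

By Cohen's convention (0.2 small / 0.5 medium / 0.8 large): small effect.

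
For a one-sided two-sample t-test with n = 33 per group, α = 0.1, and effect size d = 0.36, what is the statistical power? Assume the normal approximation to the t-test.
Power ≈ 0.57

Power calculation (two-sample t-test, normal approximation):
z_β = d · √(n/2) - z_α
z_β = 0.36 · √(33/2) - 1.282
z_β = 0.36 · 4.062 - 1.282
z_β = 0.181

Power = Φ(z_β) = Φ(0.181) ≈ 0.572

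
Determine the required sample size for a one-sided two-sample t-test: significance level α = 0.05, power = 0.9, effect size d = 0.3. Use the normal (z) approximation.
n = 191 per group

Sample size formula (two-sample t-test, normal approximation):
n = 2 · ((z_α + z_β) / d)²

z_α = 1.645 (for α = 0.05, one-sided)
z_β = 1.282 (for power = 0.9)
d = 0.3

n = 2 · ((1.645 + 1.282) / 0.3)²
n = 2 · (9.757)²
n ≈ 190.40
Round up to the next whole number: n = 191 per group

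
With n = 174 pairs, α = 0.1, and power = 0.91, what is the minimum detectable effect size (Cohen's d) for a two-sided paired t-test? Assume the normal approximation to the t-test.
d ≈ 0.23

Minimum detectable effect (paired t-test, normal approximation):
d = (z_{α/2} + z_β) / √n
d = (1.645 + 1.341) / √174
d = 2.986 / 13.191
d ≈ 0.23

By Cohen's convention (0.2 small / 0.5 medium / 0.8 large): small effect.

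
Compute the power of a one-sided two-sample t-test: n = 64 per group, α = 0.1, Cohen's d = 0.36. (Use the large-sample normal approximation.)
Power ≈ 0.77

Power calculation (two-sample t-test, normal approximation):
z_β = d · √(n/2) - z_α
z_β = 0.36 · √(64/2) - 1.282
z_β = 0.36 · 5.657 - 1.282
z_β = 0.755

Power = Φ(z_β) = Φ(0.755) ≈ 0.775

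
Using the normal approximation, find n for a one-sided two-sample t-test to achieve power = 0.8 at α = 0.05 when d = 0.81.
n = 19 per group

Sample size formula (two-sample t-test, normal approximation):
n = 2 · ((z_α + z_β) / d)²

z_α = 1.645 (for α = 0.05, one-sided)
z_β = 0.842 (for power = 0.8)
d = 0.81

n = 2 · ((1.645 + 0.842) / 0.81)²
n = 2 · (3.070)²
n ≈ 18.85
Round up to the next whole number: n = 19 per group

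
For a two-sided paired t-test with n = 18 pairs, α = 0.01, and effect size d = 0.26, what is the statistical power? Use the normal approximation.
Power ≈ 0.07

Power calculation (paired t-test, normal approximation):
z_β = d · √n - z_{α/2}
z_β = 0.26 · √18 - 2.576
z_β = 0.26 · 4.243 - 2.576
z_β = -1.473

Power = Φ(z_β) = Φ(-1.473) ≈ 0.070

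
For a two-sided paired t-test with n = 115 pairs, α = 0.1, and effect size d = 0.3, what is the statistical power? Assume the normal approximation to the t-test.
Power ≈ 0.94

Power calculation (paired t-test, normal approximation):
z_β = d · √n - z_{α/2}
z_β = 0.3 · √115 - 1.645
z_β = 0.3 · 10.724 - 1.645
z_β = 1.572

Power = Φ(z_β) = Φ(1.572) ≈ 0.942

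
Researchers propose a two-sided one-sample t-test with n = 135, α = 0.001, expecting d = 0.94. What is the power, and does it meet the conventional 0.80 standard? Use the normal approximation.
Power ≈ 1.00; the study is adequately powered (power ≥ 0.80)

Power calculation (one-sample t-test, normal approximation):
z_β = d · √n - z_{α/2}
z_β = 0.94 · √135 - 3.291
z_β = 0.94 · 11.619 - 3.291
z_β = 7.631

Power = Φ(z_β) = Φ(7.631) ≈ 1.000

Effect size d = 0.94 is large by Cohen's convention (0.2/0.5/0.8).

Threshold: power ≥ 0.80 is conventionally adequate.
Power ≈ 1.00 → the study is adequately powered (power ≥ 0.80).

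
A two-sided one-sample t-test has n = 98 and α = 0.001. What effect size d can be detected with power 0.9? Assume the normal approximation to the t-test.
d ≈ 0.46

Minimum detectable effect (one-sample t-test, normal approximation):
d = (z_{α/2} + z_β) / √n
d = (3.291 + 1.282) / √98
d = 4.572 / 9.899
d ≈ 0.46

By Cohen's convention (0.2 small / 0.5 medium / 0.8 large): small effect.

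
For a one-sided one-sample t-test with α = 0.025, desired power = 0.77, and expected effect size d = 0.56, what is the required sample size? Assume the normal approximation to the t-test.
n = 24

Sample size formula (one-sample t-test, normal approximation):
n = ((z_α + z_β) / d)²

z_α = 1.960 (for α = 0.025, one-sided)
z_β = 0.739 (for power = 0.77)
d = 0.56

n = ((1.960 + 0.739) / 0.56)²
n = (4.820)²
n ≈ 23.23
Round up to the next whole number: n = 24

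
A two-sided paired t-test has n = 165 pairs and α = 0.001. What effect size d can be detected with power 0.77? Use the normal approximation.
d ≈ 0.31

Minimum detectable effect (paired t-test, normal approximation):
d = (z_{α/2} + z_β) / √n
d = (3.291 + 0.739) / √165
d = 4.029 / 12.845
d ≈ 0.31

By Cohen's convention (0.2 small / 0.5 medium / 0.8 large): small effect.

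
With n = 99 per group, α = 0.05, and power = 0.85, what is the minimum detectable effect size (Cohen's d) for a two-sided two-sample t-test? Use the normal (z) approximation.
d ≈ 0.43

Minimum detectable effect (two-sample t-test, normal approximation):
d = (z_{α/2} + z_β) / √(n/2)
d = (1.960 + 1.036) / √(99/2)
d = 2.996 / 7.036
d ≈ 0.43

By Cohen's convention (0.2 small / 0.5 medium / 0.8 large): small effect.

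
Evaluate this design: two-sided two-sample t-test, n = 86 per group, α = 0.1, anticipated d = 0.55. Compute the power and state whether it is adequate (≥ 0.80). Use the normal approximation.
Power ≈ 0.98; the study is adequately powered (power ≥ 0.80)

Power calculation (two-sample t-test, normal approximation):
z_β = d · √(n/2) - z_{α/2}
z_β = 0.55 · √(86/2) - 1.645
z_β = 0.55 · 6.557 - 1.645
z_β = 1.962

Power = Φ(z_β) = Φ(1.962) ≈ 0.975

Effect size d = 0.55 is medium by Cohen's convention (0.2/0.5/0.8).

Threshold: power ≥ 0.80 is conventionally adequate.
Power ≈ 0.98 → the study is adequately powered (power ≥ 0.80).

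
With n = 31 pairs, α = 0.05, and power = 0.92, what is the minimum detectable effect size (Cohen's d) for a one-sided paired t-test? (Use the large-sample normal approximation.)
d ≈ 0.55

Minimum detectable effect (paired t-test, normal approximation):
d = (z_α + z_β) / √n
d = (1.645 + 1.405) / √31
d = 3.050 / 5.568
d ≈ 0.55

By Cohen's convention (0.2 small / 0.5 medium / 0.8 large): medium effect.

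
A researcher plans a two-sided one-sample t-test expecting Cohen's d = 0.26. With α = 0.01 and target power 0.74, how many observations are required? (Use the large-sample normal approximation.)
n = 154

Sample size formula (one-sample t-test, normal approximation):
n = ((z_{α/2} + z_β) / d)²

z_{α/2} = 2.576 (for α = 0.01, two-sided)
z_β = 0.643 (for power = 0.74)
d = 0.26

n = ((2.576 + 0.643) / 0.26)²
n = (12.381)²
n ≈ 153.29
Round up to the next whole number: n = 154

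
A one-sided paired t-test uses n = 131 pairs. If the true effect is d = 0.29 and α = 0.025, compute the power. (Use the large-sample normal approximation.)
Power ≈ 0.91

Power calculation (paired t-test, normal approximation):
z_β = d · √n - z_α
z_β = 0.29 · √131 - 1.960
z_β = 0.29 · 11.446 - 1.960
z_β = 1.359

Power = Φ(z_β) = Φ(1.359) ≈ 0.913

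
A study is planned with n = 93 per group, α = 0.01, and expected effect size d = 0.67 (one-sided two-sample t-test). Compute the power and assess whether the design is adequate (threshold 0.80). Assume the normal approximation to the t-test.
Power ≈ 0.99; the study is adequately powered (power ≥ 0.80)

Power calculation (two-sample t-test, normal approximation):
z_β = d · √(n/2) - z_α
z_β = 0.67 · √(93/2) - 2.326
z_β = 0.67 · 6.819 - 2.326
z_β = 2.242

Power = Φ(z_β) = Φ(2.242) ≈ 0.988

Effect size d = 0.67 is medium by Cohen's convention (0.2/0.5/0.8).

Threshold: power ≥ 0.80 is conventionally adequate.
Power ≈ 0.99 → the study is adequately powered (power ≥ 0.80).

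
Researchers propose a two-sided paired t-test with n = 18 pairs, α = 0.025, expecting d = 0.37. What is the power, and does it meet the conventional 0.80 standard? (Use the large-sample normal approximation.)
Power ≈ 0.25; the study is underpowered (power < 0.80)

Power calculation (paired t-test, normal approximation):
z_β = d · √n - z_{α/2}
z_β = 0.37 · √18 - 2.241
z_β = 0.37 · 4.243 - 2.241
z_β = -0.672

Power = Φ(z_β) = Φ(-0.672) ≈ 0.251

Effect size d = 0.37 is small by Cohen's convention (0.2/0.5/0.8).

Threshold: power ≥ 0.80 is conventionally adequate.
Power ≈ 0.25 → the study is underpowered (power < 0.80).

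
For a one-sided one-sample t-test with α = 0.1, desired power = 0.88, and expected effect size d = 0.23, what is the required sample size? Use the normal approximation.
n = 115

Sample size formula (one-sample t-test, normal approximation):
n = ((z_α + z_β) / d)²

z_α = 1.282 (for α = 0.1, one-sided)
z_β = 1.175 (for power = 0.88)
d = 0.23

n = ((1.282 + 1.175) / 0.23)²
n = (10.683)²
n ≈ 114.13
Round up to the next whole number: n = 115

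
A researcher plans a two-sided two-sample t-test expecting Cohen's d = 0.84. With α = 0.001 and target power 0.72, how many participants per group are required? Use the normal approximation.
n = 43 per group

Sample size formula (two-sample t-test, normal approximation):
n = 2 · ((z_{α/2} + z_β) / d)²

z_{α/2} = 3.291 (for α = 0.001, two-sided)
z_β = 0.583 (for power = 0.72)
d = 0.84

n = 2 · ((3.291 + 0.583) / 0.84)²
n = 2 · (4.612)²
n ≈ 42.54
Round up to the next whole number: n = 43 per group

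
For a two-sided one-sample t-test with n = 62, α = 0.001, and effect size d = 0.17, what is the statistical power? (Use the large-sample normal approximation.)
Power ≈ 0.03

Power calculation (one-sample t-test, normal approximation):
z_β = d · √n - z_{α/2}
z_β = 0.17 · √62 - 3.291
z_β = 0.17 · 7.874 - 3.291
z_β = -1.952

Power = Φ(z_β) = Φ(-1.952) ≈ 0.025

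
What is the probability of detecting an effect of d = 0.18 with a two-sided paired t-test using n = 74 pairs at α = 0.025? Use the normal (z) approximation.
Power ≈ 0.24

Power calculation (paired t-test, normal approximation):
z_β = d · √n - z_{α/2}
z_β = 0.18 · √74 - 2.241
z_β = 0.18 · 8.602 - 2.241
z_β = -0.693

Power = Φ(z_β) = Φ(-0.693) ≈ 0.244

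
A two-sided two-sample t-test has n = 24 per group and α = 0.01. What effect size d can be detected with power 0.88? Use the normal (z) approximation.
d ≈ 1.08

Minimum detectable effect (two-sample t-test, normal approximation):
d = (z_{α/2} + z_β) / √(n/2)
d = (2.576 + 1.175) / √(24/2)
d = 3.751 / 3.464
d ≈ 1.08

By Cohen's convention (0.2 small / 0.5 medium / 0.8 large): large effect.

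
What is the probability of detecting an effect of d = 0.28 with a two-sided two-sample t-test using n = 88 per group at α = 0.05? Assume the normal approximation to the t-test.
Power ≈ 0.46

Power calculation (two-sample t-test, normal approximation):
z_β = d · √(n/2) - z_{α/2}
z_β = 0.28 · √(88/2) - 1.960
z_β = 0.28 · 6.633 - 1.960
z_β = -0.103

Power = Φ(z_β) = Φ(-0.103) ≈ 0.459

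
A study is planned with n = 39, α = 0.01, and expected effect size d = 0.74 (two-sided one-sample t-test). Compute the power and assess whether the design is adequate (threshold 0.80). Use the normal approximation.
Power ≈ 0.98; the study is adequately powered (power ≥ 0.80)

Power calculation (one-sample t-test, normal approximation):
z_β = d · √n - z_{α/2}
z_β = 0.74 · √39 - 2.576
z_β = 0.74 · 6.245 - 2.576
z_β = 2.045

Power = Φ(z_β) = Φ(2.045) ≈ 0.980

Effect size d = 0.74 is medium by Cohen's convention (0.2/0.5/0.8).

Threshold: power ≥ 0.80 is conventionally adequate.
Power ≈ 0.98 → the study is adequately powered (power ≥ 0.80).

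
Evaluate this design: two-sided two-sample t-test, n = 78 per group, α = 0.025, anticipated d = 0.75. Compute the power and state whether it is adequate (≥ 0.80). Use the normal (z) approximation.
Power ≈ 0.99; the study is adequately powered (power ≥ 0.80)

Power calculation (two-sample t-test, normal approximation):
z_β = d · √(n/2) - z_{α/2}
z_β = 0.75 · √(78/2) - 2.241
z_β = 0.75 · 6.245 - 2.241
z_β = 2.442

Power = Φ(z_β) = Φ(2.442) ≈ 0.993

Effect size d = 0.75 is medium by Cohen's convention (0.2/0.5/0.8).

Threshold: power ≥ 0.80 is conventionally adequate.
Power ≈ 0.99 → the study is adequately powered (power ≥ 0.80).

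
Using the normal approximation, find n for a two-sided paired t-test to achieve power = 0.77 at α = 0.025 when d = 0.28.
n = 114 pairs

Sample size formula (paired t-test, normal approximation):
n = ((z_{α/2} + z_β) / d)²

z_{α/2} = 2.241 (for α = 0.025, two-sided)
z_β = 0.739 (for power = 0.77)
d = 0.28

n = ((2.241 + 0.739) / 0.28)²
n = (10.643)²
n ≈ 113.27
Round up to the next whole number: n = 114 pairs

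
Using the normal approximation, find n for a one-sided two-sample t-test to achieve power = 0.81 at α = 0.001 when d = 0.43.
n = 171 per group

Sample size formula (two-sample t-test, normal approximation):
n = 2 · ((z_α + z_β) / d)²

z_α = 3.090 (for α = 0.001, one-sided)
z_β = 0.878 (for power = 0.81)
d = 0.43

n = 2 · ((3.090 + 0.878) / 0.43)²
n = 2 · (9.228)²
n ≈ 170.31
Round up to the next whole number: n = 171 per group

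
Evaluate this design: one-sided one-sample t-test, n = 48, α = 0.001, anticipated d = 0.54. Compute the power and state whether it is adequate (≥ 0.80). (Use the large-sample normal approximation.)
Power ≈ 0.74; the study is underpowered (power < 0.80)

Power calculation (one-sample t-test, normal approximation):
z_β = d · √n - z_α
z_β = 0.54 · √48 - 3.090
z_β = 0.54 · 6.928 - 3.090
z_β = 0.651

Power = Φ(z_β) = Φ(0.651) ≈ 0.742

Effect size d = 0.54 is medium by Cohen's convention (0.2/0.5/0.8).

Threshold: power ≥ 0.80 is conventionally adequate.
Power ≈ 0.74 → the study is underpowered (power < 0.80).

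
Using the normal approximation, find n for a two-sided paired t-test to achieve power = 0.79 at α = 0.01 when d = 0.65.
n = 28 pairs

Sample size formula (paired t-test, normal approximation):
n = ((z_{α/2} + z_β) / d)²

z_{α/2} = 2.576 (for α = 0.01, two-sided)
z_β = 0.806 (for power = 0.79)
d = 0.65

n = ((2.576 + 0.806) / 0.65)²
n = (5.203)²
n ≈ 27.07
Round up to the next whole number: n = 28 pairs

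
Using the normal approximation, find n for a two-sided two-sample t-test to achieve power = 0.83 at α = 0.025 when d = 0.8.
n = 32 per group

Sample size formula (two-sample t-test, normal approximation):
n = 2 · ((z_{α/2} + z_β) / d)²

z_{α/2} = 2.241 (for α = 0.025, two-sided)
z_β = 0.954 (for power = 0.83)
d = 0.8

n = 2 · ((2.241 + 0.954) / 0.8)²
n = 2 · (3.994)²
n ≈ 31.90
Round up to the next whole number: n = 32 per group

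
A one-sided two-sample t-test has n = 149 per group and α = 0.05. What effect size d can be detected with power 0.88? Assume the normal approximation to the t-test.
d ≈ 0.33

Minimum detectable effect (two-sample t-test, normal approximation):
d = (z_α + z_β) / √(n/2)
d = (1.645 + 1.175) / √(149/2)
d = 2.820 / 8.631
d ≈ 0.33

By Cohen's convention (0.2 small / 0.5 medium / 0.8 large): small effect.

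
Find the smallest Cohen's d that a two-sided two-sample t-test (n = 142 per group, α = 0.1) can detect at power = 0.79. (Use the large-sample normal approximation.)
d ≈ 0.29

Minimum detectable effect (two-sample t-test, normal approximation):
d = (z_{α/2} + z_β) / √(n/2)
d = (1.645 + 0.806) / √(142/2)
d = 2.451 / 8.426
d ≈ 0.29

By Cohen's convention (0.2 small / 0.5 medium / 0.8 large): small effect.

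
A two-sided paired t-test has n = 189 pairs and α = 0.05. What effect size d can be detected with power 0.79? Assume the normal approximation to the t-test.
d ≈ 0.20

Minimum detectable effect (paired t-test, normal approximation):
d = (z_{α/2} + z_β) / √n
d = (1.960 + 0.806) / √189
d = 2.766 / 13.748
d ≈ 0.20

By Cohen's convention (0.2 small / 0.5 medium / 0.8 large): small effect.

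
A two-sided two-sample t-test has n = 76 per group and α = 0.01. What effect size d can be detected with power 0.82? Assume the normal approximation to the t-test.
d ≈ 0.57

Minimum detectable effect (two-sample t-test, normal approximation):
d = (z_{α/2} + z_β) / √(n/2)
d = (2.576 + 0.915) / √(76/2)
d = 3.491 / 6.164
d ≈ 0.57

By Cohen's convention (0.2 small / 0.5 medium / 0.8 large): medium effect.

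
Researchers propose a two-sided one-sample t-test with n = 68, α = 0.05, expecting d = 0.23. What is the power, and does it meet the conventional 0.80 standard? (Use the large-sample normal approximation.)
Power ≈ 0.47; the study is underpowered (power < 0.80)

Power calculation (one-sample t-test, normal approximation):
z_β = d · √n - z_{α/2}
z_β = 0.23 · √68 - 1.960
z_β = 0.23 · 8.246 - 1.960
z_β = -0.063

Power = Φ(z_β) = Φ(-0.063) ≈ 0.475

Effect size d = 0.23 is small by Cohen's convention (0.2/0.5/0.8).

Threshold: power ≥ 0.80 is conventionally adequate.
Power ≈ 0.47 → the study is underpowered (power < 0.80).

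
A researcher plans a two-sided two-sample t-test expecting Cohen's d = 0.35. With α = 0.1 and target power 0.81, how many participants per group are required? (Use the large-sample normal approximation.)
n = 104 per group

Sample size formula (two-sample t-test, normal approximation):
n = 2 · ((z_{α/2} + z_β) / d)²

z_{α/2} = 1.645 (for α = 0.1, two-sided)
z_β = 0.878 (for power = 0.81)
d = 0.35

n = 2 · ((1.645 + 0.878) / 0.35)²
n = 2 · (7.209)²
n ≈ 103.94
Round up to the next whole number: n = 104 per group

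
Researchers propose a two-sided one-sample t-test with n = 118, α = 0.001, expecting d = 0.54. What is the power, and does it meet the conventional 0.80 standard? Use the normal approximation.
Power ≈ 0.99; the study is adequately powered (power ≥ 0.80)

Power calculation (one-sample t-test, normal approximation):
z_β = d · √n - z_{α/2}
z_β = 0.54 · √118 - 3.291
z_β = 0.54 · 10.863 - 3.291
z_β = 2.575

Power = Φ(z_β) = Φ(2.575) ≈ 0.995

Effect size d = 0.54 is medium by Cohen's convention (0.2/0.5/0.8).

Threshold: power ≥ 0.80 is conventionally adequate.
Power ≈ 0.99 → the study is adequately powered (power ≥ 0.80).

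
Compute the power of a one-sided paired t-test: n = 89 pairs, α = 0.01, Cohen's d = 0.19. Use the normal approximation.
Power ≈ 0.30

Power calculation (paired t-test, normal approximation):
z_β = d · √n - z_α
z_β = 0.19 · √89 - 2.326
z_β = 0.19 · 9.434 - 2.326
z_β = -0.534

Power = Φ(z_β) = Φ(-0.534) ≈ 0.297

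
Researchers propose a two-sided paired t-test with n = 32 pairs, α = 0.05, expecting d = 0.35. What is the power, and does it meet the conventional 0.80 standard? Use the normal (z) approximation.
Power ≈ 0.51; the study is underpowered (power < 0.80)

Power calculation (paired t-test, normal approximation):
z_β = d · √n - z_{α/2}
z_β = 0.35 · √32 - 1.960
z_β = 0.35 · 5.657 - 1.960
z_β = 0.020

Power = Φ(z_β) = Φ(0.020) ≈ 0.508

Effect size d = 0.35 is small by Cohen's convention (0.2/0.5/0.8).

Threshold: power ≥ 0.80 is conventionally adequate.
Power ≈ 0.51 → the study is underpowered (power < 0.80).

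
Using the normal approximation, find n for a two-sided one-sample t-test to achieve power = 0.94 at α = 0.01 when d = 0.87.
n = 23

Sample size formula (one-sample t-test, normal approximation):
n = ((z_{α/2} + z_β) / d)²

z_{α/2} = 2.576 (for α = 0.01, two-sided)
z_β = 1.555 (for power = 0.94)
d = 0.87

n = ((2.576 + 1.555) / 0.87)²
n = (4.748)²
n ≈ 22.54
Round up to the next whole number: n = 23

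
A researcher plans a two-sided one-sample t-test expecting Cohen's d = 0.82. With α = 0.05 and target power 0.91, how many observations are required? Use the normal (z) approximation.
n = 17

Sample size formula (one-sample t-test, normal approximation):
n = ((z_{α/2} + z_β) / d)²

z_{α/2} = 1.960 (for α = 0.05, two-sided)
z_β = 1.341 (for power = 0.91)
d = 0.82

n = ((1.960 + 1.341) / 0.82)²
n = (4.026)²
n ≈ 16.21
Round up to the next whole number: n = 17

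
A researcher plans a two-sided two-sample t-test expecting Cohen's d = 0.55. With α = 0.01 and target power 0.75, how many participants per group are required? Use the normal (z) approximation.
n = 70 per group

Sample size formula (two-sample t-test, normal approximation):
n = 2 · ((z_{α/2} + z_β) / d)²

z_{α/2} = 2.576 (for α = 0.01, two-sided)
z_β = 0.674 (for power = 0.75)
d = 0.55

n = 2 · ((2.576 + 0.674) / 0.55)²
n = 2 · (5.909)²
n ≈ 69.83
Round up to the next whole number: n = 70 per group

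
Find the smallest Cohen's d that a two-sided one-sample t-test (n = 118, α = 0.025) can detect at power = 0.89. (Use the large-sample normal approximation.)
d ≈ 0.32

Minimum detectable effect (one-sample t-test, normal approximation):
d = (z_{α/2} + z_β) / √n
d = (2.241 + 1.227) / √118
d = 3.468 / 10.863
d ≈ 0.32

By Cohen's convention (0.2 small / 0.5 medium / 0.8 large): small effect.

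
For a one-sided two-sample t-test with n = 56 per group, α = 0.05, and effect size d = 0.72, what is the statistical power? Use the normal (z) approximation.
Power ≈ 0.98

Power calculation (two-sample t-test, normal approximation):
z_β = d · √(n/2) - z_α
z_β = 0.72 · √(56/2) - 1.645
z_β = 0.72 · 5.292 - 1.645
z_β = 2.165

Power = Φ(z_β) = Φ(2.165) ≈ 0.985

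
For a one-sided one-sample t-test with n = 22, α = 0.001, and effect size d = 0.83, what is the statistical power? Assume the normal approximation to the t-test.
Power ≈ 0.79

Power calculation (one-sample t-test, normal approximation):
z_β = d · √n - z_α
z_β = 0.83 · √22 - 3.090
z_β = 0.83 · 4.690 - 3.090
z_β = 0.803

Power = Φ(z_β) = Φ(0.803) ≈ 0.789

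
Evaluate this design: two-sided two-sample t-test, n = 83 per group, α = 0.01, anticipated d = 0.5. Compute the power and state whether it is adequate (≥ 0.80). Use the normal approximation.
Power ≈ 0.74; the study is underpowered (power < 0.80)

Power calculation (two-sample t-test, normal approximation):
z_β = d · √(n/2) - z_{α/2}
z_β = 0.5 · √(83/2) - 2.576
z_β = 0.5 · 6.442 - 2.576
z_β = 0.645

Power = Φ(z_β) = Φ(0.645) ≈ 0.741

Effect size d = 0.5 is medium by Cohen's convention (0.2/0.5/0.8).

Threshold: power ≥ 0.80 is conventionally adequate.
Power ≈ 0.74 → the study is underpowered (power < 0.80).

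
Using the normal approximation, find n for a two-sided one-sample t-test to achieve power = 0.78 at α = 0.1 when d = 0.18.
n = 181

Sample size formula (one-sample t-test, normal approximation):
n = ((z_{α/2} + z_β) / d)²

z_{α/2} = 1.645 (for α = 0.1, two-sided)
z_β = 0.772 (for power = 0.78)
d = 0.18

n = ((1.645 + 0.772) / 0.18)²
n = (13.428)²
n ≈ 180.31
Round up to the next whole number: n = 181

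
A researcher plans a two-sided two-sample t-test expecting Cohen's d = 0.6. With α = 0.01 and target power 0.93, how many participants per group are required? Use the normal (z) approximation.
n = 92 per group

Sample size formula (two-sample t-test, normal approximation):
n = 2 · ((z_{α/2} + z_β) / d)²

z_{α/2} = 2.576 (for α = 0.01, two-sided)
z_β = 1.476 (for power = 0.93)
d = 0.6

n = 2 · ((2.576 + 1.476) / 0.6)²
n = 2 · (6.753)²
n ≈ 91.21
Round up to the next whole number: n = 92 per group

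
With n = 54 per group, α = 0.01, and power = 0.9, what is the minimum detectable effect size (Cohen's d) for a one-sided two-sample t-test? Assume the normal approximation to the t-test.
d ≈ 0.69

Minimum detectable effect (two-sample t-test, normal approximation):
d = (z_α + z_β) / √(n/2)
d = (2.326 + 1.282) / √(54/2)
d = 3.608 / 5.196
d ≈ 0.69

By Cohen's convention (0.2 small / 0.5 medium / 0.8 large): medium effect.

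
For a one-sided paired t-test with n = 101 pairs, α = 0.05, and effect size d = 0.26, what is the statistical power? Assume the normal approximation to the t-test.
Power ≈ 0.83

Power calculation (paired t-test, normal approximation):
z_β = d · √n - z_α
z_β = 0.26 · √101 - 1.645
z_β = 0.26 · 10.050 - 1.645
z_β = 0.968

Power = Φ(z_β) = Φ(0.968) ≈ 0.834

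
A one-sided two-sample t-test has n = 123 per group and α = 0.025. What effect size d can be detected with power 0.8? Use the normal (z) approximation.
d ≈ 0.36

Minimum detectable effect (two-sample t-test, normal approximation):
d = (z_α + z_β) / √(n/2)
d = (1.960 + 0.842) / √(123/2)
d = 2.802 / 7.842
d ≈ 0.36

By Cohen's convention (0.2 small / 0.5 medium / 0.8 large): small effect.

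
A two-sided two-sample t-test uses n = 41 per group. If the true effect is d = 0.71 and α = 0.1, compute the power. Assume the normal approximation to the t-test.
Power ≈ 0.94

Power calculation (two-sample t-test, normal approximation):
z_β = d · √(n/2) - z_{α/2}
z_β = 0.71 · √(41/2) - 1.645
z_β = 0.71 · 4.528 - 1.645
z_β = 1.570

Power = Φ(z_β) = Φ(1.570) ≈ 0.942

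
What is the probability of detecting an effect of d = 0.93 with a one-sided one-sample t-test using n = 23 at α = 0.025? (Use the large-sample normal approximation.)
Power ≈ 0.99

Power calculation (one-sample t-test, normal approximation):
z_β = d · √n - z_α
z_β = 0.93 · √23 - 1.960
z_β = 0.93 · 4.796 - 1.960
z_β = 2.500

Power = Φ(z_β) = Φ(2.500) ≈ 0.994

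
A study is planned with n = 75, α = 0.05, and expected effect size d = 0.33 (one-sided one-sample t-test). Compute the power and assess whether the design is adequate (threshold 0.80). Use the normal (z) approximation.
Power ≈ 0.89; the study is adequately powered (power ≥ 0.80)

Power calculation (one-sample t-test, normal approximation):
z_β = d · √n - z_α
z_β = 0.33 · √75 - 1.645
z_β = 0.33 · 8.660 - 1.645
z_β = 1.213

Power = Φ(z_β) = Φ(1.213) ≈ 0.887

Effect size d = 0.33 is small by Cohen's convention (0.2/0.5/0.8).

Threshold: power ≥ 0.80 is conventionally adequate.
Power ≈ 0.89 → the study is adequately powered (power ≥ 0.80).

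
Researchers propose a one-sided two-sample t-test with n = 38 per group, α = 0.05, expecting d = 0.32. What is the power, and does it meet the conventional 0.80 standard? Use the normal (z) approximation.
Power ≈ 0.40; the study is underpowered (power < 0.80)

Power calculation (two-sample t-test, normal approximation):
z_β = d · √(n/2) - z_α
z_β = 0.32 · √(38/2) - 1.645
z_β = 0.32 · 4.359 - 1.645
z_β = -0.250

Power = Φ(z_β) = Φ(-0.250) ≈ 0.401

Effect size d = 0.32 is small by Cohen's convention (0.2/0.5/0.8).

Threshold: power ≥ 0.80 is conventionally adequate.
Power ≈ 0.40 → the study is underpowered (power < 0.80).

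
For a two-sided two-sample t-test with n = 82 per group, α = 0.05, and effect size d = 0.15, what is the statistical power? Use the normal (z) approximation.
Power ≈ 0.16

Power calculation (two-sample t-test, normal approximation):
z_β = d · √(n/2) - z_{α/2}
z_β = 0.15 · √(82/2) - 1.960
z_β = 0.15 · 6.403 - 1.960
z_β = -0.999

Power = Φ(z_β) = Φ(-0.999) ≈ 0.159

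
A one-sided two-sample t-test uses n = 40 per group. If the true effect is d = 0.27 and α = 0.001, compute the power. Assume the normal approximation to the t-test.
Power ≈ 0.03

Power calculation (two-sample t-test, normal approximation):
z_β = d · √(n/2) - z_α
z_β = 0.27 · √(40/2) - 3.090
z_β = 0.27 · 4.472 - 3.090
z_β = -1.883

Power = Φ(z_β) = Φ(-1.883) ≈ 0.030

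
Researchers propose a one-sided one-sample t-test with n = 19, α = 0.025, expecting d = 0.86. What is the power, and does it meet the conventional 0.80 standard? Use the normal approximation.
Power ≈ 0.96; the study is adequately powered (power ≥ 0.80)

Power calculation (one-sample t-test, normal approximation):
z_β = d · √n - z_α
z_β = 0.86 · √19 - 1.960
z_β = 0.86 · 4.359 - 1.960
z_β = 1.789

Power = Φ(z_β) = Φ(1.789) ≈ 0.963

Effect size d = 0.86 is large by Cohen's convention (0.2/0.5/0.8).

Threshold: power ≥ 0.80 is conventionally adequate.
Power ≈ 0.96 → the study is adequately powered (power ≥ 0.80).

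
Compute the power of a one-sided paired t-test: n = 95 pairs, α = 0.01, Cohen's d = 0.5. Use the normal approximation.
Power ≈ 0.99

Power calculation (paired t-test, normal approximation):
z_β = d · √n - z_α
z_β = 0.5 · √95 - 2.326
z_β = 0.5 · 9.747 - 2.326
z_β = 2.547

Power = Φ(z_β) = Φ(2.547) ≈ 0.995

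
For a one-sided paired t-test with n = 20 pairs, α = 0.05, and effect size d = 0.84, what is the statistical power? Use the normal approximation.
Power ≈ 0.98

Power calculation (paired t-test, normal approximation):
z_β = d · √n - z_α
z_β = 0.84 · √20 - 1.645
z_β = 0.84 · 4.472 - 1.645
z_β = 2.112

Power = Φ(z_β) = Φ(2.112) ≈ 0.983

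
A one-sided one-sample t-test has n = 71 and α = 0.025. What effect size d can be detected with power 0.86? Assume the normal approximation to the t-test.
d ≈ 0.36

Minimum detectable effect (one-sample t-test, normal approximation):
d = (z_α + z_β) / √n
d = (1.960 + 1.080) / √71
d = 3.040 / 8.426
d ≈ 0.36

By Cohen's convention (0.2 small / 0.5 medium / 0.8 large): small effect.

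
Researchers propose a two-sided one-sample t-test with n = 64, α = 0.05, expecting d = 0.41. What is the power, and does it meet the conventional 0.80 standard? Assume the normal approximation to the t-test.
Power ≈ 0.91; the study is adequately powered (power ≥ 0.80)

Power calculation (one-sample t-test, normal approximation):
z_β = d · √n - z_{α/2}
z_β = 0.41 · √64 - 1.960
z_β = 0.41 · 8.000 - 1.960
z_β = 1.320

Power = Φ(z_β) = Φ(1.320) ≈ 0.907

Effect size d = 0.41 is small by Cohen's convention (0.2/0.5/0.8).

Threshold: power ≥ 0.80 is conventionally adequate.
Power ≈ 0.91 → the study is adequately powered (power ≥ 0.80).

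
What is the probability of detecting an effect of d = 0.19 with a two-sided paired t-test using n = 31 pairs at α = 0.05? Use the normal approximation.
Power ≈ 0.18

Power calculation (paired t-test, normal approximation):
z_β = d · √n - z_{α/2}
z_β = 0.19 · √31 - 1.960
z_β = 0.19 · 5.568 - 1.960
z_β = -0.902

Power = Φ(z_β) = Φ(-0.902) ≈ 0.184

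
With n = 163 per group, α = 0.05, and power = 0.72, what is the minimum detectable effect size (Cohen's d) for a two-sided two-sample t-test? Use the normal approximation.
d ≈ 0.28

Minimum detectable effect (two-sample t-test, normal approximation):
d = (z_{α/2} + z_β) / √(n/2)
d = (1.960 + 0.583) / √(163/2)
d = 2.543 / 9.028
d ≈ 0.28

By Cohen's convention (0.2 small / 0.5 medium / 0.8 large): small effect.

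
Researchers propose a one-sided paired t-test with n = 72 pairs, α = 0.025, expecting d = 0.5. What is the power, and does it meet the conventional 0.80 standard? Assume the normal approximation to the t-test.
Power ≈ 0.99; the study is adequately powered (power ≥ 0.80)

Power calculation (paired t-test, normal approximation):
z_β = d · √n - z_α
z_β = 0.5 · √72 - 1.960
z_β = 0.5 · 8.485 - 1.960
z_β = 2.283

Power = Φ(z_β) = Φ(2.283) ≈ 0.989

Effect size d = 0.5 is medium by Cohen's convention (0.2/0.5/0.8).

Threshold: power ≥ 0.80 is conventionally adequate.
Power ≈ 0.99 → the study is adequately powered (power ≥ 0.80).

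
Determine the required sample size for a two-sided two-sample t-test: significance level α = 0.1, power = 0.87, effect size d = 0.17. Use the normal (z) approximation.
n = 532 per group

Sample size formula (two-sample t-test, normal approximation):
n = 2 · ((z_{α/2} + z_β) / d)²

z_{α/2} = 1.645 (for α = 0.1, two-sided)
z_β = 1.126 (for power = 0.87)
d = 0.17

n = 2 · ((1.645 + 1.126) / 0.17)²
n = 2 · (16.300)²
n ≈ 531.38
Round up to the next whole number: n = 532 per group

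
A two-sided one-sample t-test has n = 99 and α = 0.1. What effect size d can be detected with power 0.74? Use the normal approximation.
d ≈ 0.23

Minimum detectable effect (one-sample t-test, normal approximation):
d = (z_{α/2} + z_β) / √n
d = (1.645 + 0.643) / √99
d = 2.288 / 9.950
d ≈ 0.23

By Cohen's convention (0.2 small / 0.5 medium / 0.8 large): small effect.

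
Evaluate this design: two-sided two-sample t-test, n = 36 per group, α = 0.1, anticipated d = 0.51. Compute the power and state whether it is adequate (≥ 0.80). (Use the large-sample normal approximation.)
Power ≈ 0.70; the study is underpowered (power < 0.80)

Power calculation (two-sample t-test, normal approximation):
z_β = d · √(n/2) - z_{α/2}
z_β = 0.51 · √(36/2) - 1.645
z_β = 0.51 · 4.243 - 1.645
z_β = 0.519

Power = Φ(z_β) = Φ(0.519) ≈ 0.698

Effect size d = 0.51 is medium by Cohen's convention (0.2/0.5/0.8).

Threshold: power ≥ 0.80 is conventionally adequate.
Power ≈ 0.70 → the study is underpowered (power < 0.80).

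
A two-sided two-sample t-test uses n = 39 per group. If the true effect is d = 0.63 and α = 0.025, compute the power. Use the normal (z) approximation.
Power ≈ 0.71

Power calculation (two-sample t-test, normal approximation):
z_β = d · √(n/2) - z_{α/2}
z_β = 0.63 · √(39/2) - 2.241
z_β = 0.63 · 4.416 - 2.241
z_β = 0.541

Power = Φ(z_β) = Φ(0.541) ≈ 0.706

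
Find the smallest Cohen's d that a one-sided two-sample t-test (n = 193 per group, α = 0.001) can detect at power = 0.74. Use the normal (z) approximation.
d ≈ 0.38

Minimum detectable effect (two-sample t-test, normal approximation):
d = (z_α + z_β) / √(n/2)
d = (3.090 + 0.643) / √(193/2)
d = 3.734 / 9.823
d ≈ 0.38

By Cohen's convention (0.2 small / 0.5 medium / 0.8 large): small effect.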